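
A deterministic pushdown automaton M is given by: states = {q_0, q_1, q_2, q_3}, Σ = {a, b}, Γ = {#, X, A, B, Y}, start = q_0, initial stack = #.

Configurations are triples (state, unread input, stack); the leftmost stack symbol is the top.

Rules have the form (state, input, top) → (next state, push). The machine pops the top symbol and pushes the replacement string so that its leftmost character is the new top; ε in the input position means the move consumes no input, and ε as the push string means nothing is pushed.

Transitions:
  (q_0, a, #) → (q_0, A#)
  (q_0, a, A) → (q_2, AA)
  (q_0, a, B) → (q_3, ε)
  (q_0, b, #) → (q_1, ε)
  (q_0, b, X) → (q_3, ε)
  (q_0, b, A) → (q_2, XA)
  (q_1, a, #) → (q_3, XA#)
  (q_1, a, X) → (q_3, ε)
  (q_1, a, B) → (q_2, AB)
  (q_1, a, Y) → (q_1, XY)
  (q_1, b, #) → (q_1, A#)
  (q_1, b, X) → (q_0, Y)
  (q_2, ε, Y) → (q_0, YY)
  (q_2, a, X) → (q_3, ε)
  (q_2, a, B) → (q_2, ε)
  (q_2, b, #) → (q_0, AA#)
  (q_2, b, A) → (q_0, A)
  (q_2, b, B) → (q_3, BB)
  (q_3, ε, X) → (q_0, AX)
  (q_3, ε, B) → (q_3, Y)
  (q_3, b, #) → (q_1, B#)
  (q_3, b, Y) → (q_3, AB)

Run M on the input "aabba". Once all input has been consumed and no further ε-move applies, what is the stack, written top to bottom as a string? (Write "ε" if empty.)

AA#

(q_0, aabba, #)
  read a, top #: go to q_0, push A# → (q_0, abba, A#)
  read a, top A: go to q_2, push AA → (q_2, bba, AA#)
  read b, top A: go to q_0, push A → (q_0, ba, AA#)
  read b, top A: go to q_2, push XA → (q_2, a, XAA#)
  read a, top X: go to q_3, push ε → (q_3, ε, AA#)
All input consumed in state q_3 with stack AA#.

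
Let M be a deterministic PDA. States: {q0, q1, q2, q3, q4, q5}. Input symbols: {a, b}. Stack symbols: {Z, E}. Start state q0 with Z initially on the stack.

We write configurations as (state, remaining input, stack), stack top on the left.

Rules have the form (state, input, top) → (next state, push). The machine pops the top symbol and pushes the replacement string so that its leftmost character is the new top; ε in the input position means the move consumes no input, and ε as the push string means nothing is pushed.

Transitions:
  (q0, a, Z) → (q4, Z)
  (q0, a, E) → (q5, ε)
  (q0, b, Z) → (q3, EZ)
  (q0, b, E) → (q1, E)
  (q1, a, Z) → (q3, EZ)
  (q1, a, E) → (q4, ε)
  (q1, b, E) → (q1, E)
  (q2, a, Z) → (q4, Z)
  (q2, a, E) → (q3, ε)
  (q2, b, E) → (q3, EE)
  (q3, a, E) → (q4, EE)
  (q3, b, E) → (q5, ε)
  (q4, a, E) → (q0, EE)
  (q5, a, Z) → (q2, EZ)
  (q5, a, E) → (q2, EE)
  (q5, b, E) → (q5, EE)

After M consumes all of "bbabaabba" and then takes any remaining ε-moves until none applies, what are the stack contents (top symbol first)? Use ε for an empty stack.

EEEZ

(q0, bbabaabba, Z)
  read b, top Z: go to q3, push EZ → (q3, babaabba, EZ)
  read b, top E: go to q5, push ε → (q5, abaabba, Z)
  read a, top Z: go to q2, push EZ → (q2, baabba, EZ)
  read b, top E: go to q3, push EE → (q3, aabba, EEZ)
  read a, top E: go to q4, push EE → (q4, abba, EEEZ)
  read a, top E: go to q0, push EE → (q0, bba, EEEEZ)
  read b, top E: go to q1, push E → (q1, ba, EEEEZ)
  read b, top E: go to q1, push E → (q1, a, EEEEZ)
  read a, top E: go to q4, push ε → (q4, ε, EEEZ)
All input consumed in state q4 with stack EEEZ.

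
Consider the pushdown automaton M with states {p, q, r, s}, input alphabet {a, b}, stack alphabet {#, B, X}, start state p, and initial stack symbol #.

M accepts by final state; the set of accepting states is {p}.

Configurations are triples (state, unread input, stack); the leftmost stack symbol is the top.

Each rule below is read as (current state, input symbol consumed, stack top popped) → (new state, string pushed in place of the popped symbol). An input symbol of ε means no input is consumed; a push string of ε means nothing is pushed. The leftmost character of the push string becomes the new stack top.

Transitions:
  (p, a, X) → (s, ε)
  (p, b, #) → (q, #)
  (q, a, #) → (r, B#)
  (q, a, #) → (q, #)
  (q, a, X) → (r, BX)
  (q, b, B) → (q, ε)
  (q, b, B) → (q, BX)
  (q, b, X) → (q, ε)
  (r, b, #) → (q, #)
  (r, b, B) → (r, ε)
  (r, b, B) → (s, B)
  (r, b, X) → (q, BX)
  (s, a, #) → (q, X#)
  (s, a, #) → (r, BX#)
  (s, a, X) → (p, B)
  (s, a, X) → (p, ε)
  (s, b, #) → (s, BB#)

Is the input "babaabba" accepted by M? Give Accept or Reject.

Reject

No computation consumes all input and reaches a final state.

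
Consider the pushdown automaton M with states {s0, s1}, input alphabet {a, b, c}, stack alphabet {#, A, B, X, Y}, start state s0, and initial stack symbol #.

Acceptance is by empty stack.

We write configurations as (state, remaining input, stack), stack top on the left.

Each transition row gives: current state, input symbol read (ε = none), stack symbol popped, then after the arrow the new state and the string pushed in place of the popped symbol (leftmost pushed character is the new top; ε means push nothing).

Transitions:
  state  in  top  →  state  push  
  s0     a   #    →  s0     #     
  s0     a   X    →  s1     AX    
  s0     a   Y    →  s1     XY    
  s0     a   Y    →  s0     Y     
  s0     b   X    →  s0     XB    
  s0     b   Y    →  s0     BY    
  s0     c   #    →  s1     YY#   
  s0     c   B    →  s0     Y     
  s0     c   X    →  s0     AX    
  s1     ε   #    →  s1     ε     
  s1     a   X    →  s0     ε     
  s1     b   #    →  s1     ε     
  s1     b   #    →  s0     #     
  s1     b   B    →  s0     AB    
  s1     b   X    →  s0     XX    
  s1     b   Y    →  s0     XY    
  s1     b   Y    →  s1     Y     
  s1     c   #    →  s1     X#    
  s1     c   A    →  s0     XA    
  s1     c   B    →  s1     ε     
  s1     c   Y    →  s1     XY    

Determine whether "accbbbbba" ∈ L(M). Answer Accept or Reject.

Reject

No computation consumes all input and empties the stack.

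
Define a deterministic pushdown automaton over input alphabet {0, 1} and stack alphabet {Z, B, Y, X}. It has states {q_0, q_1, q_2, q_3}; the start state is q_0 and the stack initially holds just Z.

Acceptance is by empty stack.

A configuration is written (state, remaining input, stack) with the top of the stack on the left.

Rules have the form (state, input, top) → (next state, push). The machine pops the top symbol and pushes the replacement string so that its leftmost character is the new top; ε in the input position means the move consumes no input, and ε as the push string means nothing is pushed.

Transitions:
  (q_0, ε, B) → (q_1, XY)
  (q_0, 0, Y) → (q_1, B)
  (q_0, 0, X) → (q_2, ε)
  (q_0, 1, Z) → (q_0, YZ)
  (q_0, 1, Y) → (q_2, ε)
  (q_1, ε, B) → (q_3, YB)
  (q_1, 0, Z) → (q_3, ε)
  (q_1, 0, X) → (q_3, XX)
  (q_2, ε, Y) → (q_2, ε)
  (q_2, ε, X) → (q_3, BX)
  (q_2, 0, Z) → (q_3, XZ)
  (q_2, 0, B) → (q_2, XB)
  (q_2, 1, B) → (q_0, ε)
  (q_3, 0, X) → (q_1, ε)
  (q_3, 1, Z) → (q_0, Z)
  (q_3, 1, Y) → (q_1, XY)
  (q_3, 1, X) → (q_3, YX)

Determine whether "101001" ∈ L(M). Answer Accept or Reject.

(q_0, 101001, Z)
  read 1, top Z: go to q_0, push YZ → (q_0, 01001, YZ)
  read 0, top Y: go to q_1, push B → (q_1, 1001, BZ)
  ε-move, top B: go to q_3, push YB → (q_3, 1001, YBZ)
  read 1, top Y: go to q_1, push XY → (q_1, 001, XYBZ)
  read 0, top X: go to q_3, push XX → (q_3, 01, XXYBZ)
  read 0, top X: go to q_1, push ε → (q_1, 1, XYBZ)
No transition applies at (q_1, 1, XYBZ); input not fully consumed.

Reject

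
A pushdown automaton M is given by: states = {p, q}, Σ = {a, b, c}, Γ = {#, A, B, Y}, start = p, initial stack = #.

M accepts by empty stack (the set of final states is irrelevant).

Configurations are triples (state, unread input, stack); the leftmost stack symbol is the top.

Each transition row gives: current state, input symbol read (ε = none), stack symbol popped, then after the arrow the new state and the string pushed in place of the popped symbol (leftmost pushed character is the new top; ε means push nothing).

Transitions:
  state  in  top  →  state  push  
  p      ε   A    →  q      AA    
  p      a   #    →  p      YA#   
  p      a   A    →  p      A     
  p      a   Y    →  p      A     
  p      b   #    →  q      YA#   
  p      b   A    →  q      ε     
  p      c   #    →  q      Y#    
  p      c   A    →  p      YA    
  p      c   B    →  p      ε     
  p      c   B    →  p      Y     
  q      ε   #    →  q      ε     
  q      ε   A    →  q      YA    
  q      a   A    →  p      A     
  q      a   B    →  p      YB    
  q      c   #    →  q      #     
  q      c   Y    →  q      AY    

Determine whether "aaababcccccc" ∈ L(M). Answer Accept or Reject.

Accept

One accepting computation: (p, aaababcccccc, #) ⊢ (p, aababcccccc, YA#) ⊢ (p, ababcccccc, AA#) ⊢ (p, babcccccc, AA#) ⊢ (q, abcccccc, A#) ⊢ (p, bcccccc, A#) ⊢ (q, cccccc, #) ⊢ (q, ccccc, #) ⊢ (q, cccc, #) ⊢ (q, ccc, #) ⊢ (q, cc, #) ⊢ (q, c, #) ⊢ (q, ε, #) ⊢ (q, ε, ε)
All input consumed and the stack is empty.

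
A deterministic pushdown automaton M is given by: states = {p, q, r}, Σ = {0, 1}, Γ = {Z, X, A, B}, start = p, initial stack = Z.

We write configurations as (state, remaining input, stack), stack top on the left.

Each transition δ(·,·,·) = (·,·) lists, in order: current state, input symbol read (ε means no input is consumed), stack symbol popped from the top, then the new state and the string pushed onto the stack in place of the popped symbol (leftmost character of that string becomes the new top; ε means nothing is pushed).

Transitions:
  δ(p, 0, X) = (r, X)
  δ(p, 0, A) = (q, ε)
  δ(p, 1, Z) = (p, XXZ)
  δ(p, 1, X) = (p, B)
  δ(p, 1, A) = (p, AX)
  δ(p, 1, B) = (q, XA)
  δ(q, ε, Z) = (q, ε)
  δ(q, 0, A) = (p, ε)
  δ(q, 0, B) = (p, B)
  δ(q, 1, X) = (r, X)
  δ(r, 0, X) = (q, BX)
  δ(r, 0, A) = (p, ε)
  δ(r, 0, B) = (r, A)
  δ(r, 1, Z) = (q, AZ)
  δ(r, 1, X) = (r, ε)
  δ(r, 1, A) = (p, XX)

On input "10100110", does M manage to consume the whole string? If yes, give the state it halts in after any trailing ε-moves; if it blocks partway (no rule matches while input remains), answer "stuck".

(p, 10100110, Z) ⊢ (p, 0100110, XXZ) ⊢ (r, 100110, XXZ) ⊢ (r, 00110, XZ) ⊢ (q, 0110, BXZ) ⊢ (p, 110, BXZ) ⊢ (q, 10, XAXZ) ⊢ (r, 0, XAXZ) ⊢ (q, ε, BXAXZ)
All input consumed; M is in state q.

q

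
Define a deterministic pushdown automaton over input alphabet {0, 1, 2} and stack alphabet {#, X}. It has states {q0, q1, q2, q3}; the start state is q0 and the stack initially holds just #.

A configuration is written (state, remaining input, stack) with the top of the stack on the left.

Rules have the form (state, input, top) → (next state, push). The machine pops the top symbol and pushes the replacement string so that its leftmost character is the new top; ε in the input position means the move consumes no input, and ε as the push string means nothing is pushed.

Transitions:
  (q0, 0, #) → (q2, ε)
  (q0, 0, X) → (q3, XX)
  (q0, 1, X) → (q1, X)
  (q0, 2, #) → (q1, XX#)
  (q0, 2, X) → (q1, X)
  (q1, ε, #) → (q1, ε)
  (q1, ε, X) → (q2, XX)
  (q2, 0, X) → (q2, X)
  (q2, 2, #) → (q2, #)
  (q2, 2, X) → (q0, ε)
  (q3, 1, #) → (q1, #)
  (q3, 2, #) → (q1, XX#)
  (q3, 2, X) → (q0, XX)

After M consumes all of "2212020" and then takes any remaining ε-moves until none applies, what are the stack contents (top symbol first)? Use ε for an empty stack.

XXXXX#

(q0, 2212020, #)
  read 2, top #: go to q1, push XX# → (q1, 212020, XX#)
  ε-move, top X: go to q2, push XX → (q2, 212020, XXX#)
  read 2, top X: go to q0, push ε → (q0, 12020, XX#)
  read 1, top X: go to q1, push X → (q1, 2020, XX#)
  ε-move, top X: go to q2, push XX → (q2, 2020, XXX#)
  read 2, top X: go to q0, push ε → (q0, 020, XX#)
  read 0, top X: go to q3, push XX → (q3, 20, XXX#)
  read 2, top X: go to q0, push XX → (q0, 0, XXXX#)
  read 0, top X: go to q3, push XX → (q3, ε, XXXXX#)
All input consumed in state q3 with stack XXXXX#.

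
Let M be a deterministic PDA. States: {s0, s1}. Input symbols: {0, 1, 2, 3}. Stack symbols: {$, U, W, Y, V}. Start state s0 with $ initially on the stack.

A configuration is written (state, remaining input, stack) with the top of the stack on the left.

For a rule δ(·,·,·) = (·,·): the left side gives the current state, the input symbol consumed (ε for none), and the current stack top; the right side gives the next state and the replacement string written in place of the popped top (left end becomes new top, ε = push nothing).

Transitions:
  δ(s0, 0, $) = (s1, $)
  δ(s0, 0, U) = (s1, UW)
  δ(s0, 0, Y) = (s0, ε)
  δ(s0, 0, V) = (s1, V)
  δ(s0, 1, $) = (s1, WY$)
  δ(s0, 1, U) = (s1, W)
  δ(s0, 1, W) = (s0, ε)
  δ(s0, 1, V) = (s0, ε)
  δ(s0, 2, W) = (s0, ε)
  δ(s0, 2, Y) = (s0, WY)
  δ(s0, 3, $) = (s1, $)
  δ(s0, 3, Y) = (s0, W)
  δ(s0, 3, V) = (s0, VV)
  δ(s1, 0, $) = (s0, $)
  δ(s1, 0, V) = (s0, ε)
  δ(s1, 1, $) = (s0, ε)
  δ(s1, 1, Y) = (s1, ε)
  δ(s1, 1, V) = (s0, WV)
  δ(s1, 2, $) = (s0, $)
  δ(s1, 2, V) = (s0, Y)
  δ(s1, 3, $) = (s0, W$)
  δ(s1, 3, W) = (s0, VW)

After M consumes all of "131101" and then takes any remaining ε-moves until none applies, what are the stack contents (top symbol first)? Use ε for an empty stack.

WY$

(s0, 131101, $)
  read 1, top $: go to s1, push WY$ → (s1, 31101, WY$)
  read 3, top W: go to s0, push VW → (s0, 1101, VWY$)
  read 1, top V: go to s0, push ε → (s0, 101, WY$)
  read 1, top W: go to s0, push ε → (s0, 01, Y$)
  read 0, top Y: go to s0, push ε → (s0, 1, $)
  read 1, top $: go to s1, push WY$ → (s1, ε, WY$)
All input consumed in state s1 with stack WY$.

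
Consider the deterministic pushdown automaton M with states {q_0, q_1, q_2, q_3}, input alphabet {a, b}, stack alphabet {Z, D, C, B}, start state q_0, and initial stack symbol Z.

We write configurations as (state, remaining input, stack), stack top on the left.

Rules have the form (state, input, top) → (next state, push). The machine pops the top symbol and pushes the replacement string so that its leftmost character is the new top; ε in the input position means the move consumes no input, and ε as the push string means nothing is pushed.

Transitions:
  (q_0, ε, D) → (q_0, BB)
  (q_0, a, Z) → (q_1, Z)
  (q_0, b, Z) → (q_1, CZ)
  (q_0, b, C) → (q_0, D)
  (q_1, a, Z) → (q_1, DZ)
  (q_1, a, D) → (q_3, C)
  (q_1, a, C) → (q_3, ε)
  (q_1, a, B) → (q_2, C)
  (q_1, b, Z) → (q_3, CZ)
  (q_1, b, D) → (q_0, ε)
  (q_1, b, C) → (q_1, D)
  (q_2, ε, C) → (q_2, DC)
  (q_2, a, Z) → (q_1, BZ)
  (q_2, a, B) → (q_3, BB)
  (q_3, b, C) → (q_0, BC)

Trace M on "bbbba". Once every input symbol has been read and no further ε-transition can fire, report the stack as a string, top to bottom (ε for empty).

(q_0, bbbba, Z)
  read b, top Z: go to q_1, push CZ → (q_1, bbba, CZ)
  read b, top C: go to q_1, push D → (q_1, bba, DZ)
  read b, top D: go to q_0, push ε → (q_0, ba, Z)
  read b, top Z: go to q_1, push CZ → (q_1, a, CZ)
  read a, top C: go to q_3, push ε → (q_3, ε, Z)
All input consumed in state q_3 with stack Z.

Z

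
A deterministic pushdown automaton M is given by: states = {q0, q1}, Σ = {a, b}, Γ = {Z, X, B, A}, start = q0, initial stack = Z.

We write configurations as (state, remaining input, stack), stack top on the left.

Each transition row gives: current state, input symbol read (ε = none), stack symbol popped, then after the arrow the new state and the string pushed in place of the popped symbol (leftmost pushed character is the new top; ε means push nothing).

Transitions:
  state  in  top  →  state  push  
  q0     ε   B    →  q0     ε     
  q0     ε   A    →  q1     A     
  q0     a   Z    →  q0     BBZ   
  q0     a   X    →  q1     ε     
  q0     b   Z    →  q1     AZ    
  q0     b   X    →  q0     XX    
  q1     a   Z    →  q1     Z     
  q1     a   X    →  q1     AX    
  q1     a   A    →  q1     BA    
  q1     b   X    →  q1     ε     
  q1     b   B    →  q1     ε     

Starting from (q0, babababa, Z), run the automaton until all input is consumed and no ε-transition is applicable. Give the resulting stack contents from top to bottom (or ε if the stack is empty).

(q0, babababa, Z)
  read b, top Z: go to q1, push AZ → (q1, abababa, AZ)
  read a, top A: go to q1, push BA → (q1, bababa, BAZ)
  read b, top B: go to q1, push ε → (q1, ababa, AZ)
  read a, top A: go to q1, push BA → (q1, baba, BAZ)
  read b, top B: go to q1, push ε → (q1, aba, AZ)
  read a, top A: go to q1, push BA → (q1, ba, BAZ)
  read b, top B: go to q1, push ε → (q1, a, AZ)
  read a, top A: go to q1, push BA → (q1, ε, BAZ)
All input consumed in state q1 with stack BAZ.

BAZ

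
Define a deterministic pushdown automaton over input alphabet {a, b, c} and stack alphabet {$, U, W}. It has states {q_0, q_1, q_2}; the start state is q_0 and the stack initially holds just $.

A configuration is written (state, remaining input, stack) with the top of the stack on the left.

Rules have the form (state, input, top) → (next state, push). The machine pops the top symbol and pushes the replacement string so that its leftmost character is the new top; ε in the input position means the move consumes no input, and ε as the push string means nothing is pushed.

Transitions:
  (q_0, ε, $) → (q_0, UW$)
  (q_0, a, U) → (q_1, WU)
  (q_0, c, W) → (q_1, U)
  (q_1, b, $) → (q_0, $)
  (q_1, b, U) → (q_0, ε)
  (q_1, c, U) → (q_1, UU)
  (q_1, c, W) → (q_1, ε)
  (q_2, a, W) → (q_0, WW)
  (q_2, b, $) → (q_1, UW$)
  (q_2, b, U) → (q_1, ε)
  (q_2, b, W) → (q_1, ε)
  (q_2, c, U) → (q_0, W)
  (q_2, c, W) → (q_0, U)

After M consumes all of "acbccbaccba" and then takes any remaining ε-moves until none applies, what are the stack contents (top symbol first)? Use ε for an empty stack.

WU$

(q_0, acbccbaccba, $)
  ε-move, top $: go to q_0, push UW$ → (q_0, acbccbaccba, UW$)
  read a, top U: go to q_1, push WU → (q_1, cbccbaccba, WUW$)
  read c, top W: go to q_1, push ε → (q_1, bccbaccba, UW$)
  read b, top U: go to q_0, push ε → (q_0, ccbaccba, W$)
  read c, top W: go to q_1, push U → (q_1, cbaccba, U$)
  read c, top U: go to q_1, push UU → (q_1, baccba, UU$)
  read b, top U: go to q_0, push ε → (q_0, accba, U$)
  read a, top U: go to q_1, push WU → (q_1, ccba, WU$)
  read c, top W: go to q_1, push ε → (q_1, cba, U$)
  read c, top U: go to q_1, push UU → (q_1, ba, UU$)
  read b, top U: go to q_0, push ε → (q_0, a, U$)
  read a, top U: go to q_1, push WU → (q_1, ε, WU$)
All input consumed in state q_1 with stack WU$.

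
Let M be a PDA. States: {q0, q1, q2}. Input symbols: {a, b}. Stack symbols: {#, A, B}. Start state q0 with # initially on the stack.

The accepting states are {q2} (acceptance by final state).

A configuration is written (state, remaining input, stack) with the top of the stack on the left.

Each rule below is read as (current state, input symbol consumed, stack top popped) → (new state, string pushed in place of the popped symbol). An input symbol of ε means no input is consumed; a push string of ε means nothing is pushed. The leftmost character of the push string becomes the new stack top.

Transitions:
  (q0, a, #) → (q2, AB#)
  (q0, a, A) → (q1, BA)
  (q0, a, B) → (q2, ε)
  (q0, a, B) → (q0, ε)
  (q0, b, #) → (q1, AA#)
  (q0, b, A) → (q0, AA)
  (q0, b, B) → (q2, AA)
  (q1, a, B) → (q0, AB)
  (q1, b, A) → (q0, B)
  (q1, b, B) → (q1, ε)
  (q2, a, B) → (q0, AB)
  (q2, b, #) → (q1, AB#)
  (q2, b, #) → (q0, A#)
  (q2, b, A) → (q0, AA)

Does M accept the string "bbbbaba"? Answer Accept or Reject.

No computation consumes all input and reaches a final state.

Reject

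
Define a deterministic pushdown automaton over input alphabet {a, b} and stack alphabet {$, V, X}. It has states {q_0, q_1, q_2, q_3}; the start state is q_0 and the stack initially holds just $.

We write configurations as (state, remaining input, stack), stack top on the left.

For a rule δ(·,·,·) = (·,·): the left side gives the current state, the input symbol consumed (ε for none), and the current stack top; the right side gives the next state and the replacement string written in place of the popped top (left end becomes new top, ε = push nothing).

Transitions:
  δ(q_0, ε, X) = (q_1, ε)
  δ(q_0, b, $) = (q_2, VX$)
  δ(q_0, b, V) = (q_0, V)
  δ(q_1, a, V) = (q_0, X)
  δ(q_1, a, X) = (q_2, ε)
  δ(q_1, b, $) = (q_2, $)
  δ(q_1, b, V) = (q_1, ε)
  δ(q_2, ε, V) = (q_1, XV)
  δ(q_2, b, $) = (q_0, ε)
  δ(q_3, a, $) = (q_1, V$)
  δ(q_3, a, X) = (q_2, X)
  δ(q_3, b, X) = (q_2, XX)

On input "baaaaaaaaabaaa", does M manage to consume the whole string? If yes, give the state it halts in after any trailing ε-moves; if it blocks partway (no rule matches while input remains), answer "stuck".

(q_0, baaaaaaaaabaaa, $) ⊢ (q_2, aaaaaaaaabaaa, VX$) ⊢ (q_1, aaaaaaaaabaaa, XVX$) ⊢ (q_2, aaaaaaaabaaa, VX$) ⊢ (q_1, aaaaaaaabaaa, XVX$) ⊢ (q_2, aaaaaaabaaa, VX$) ⊢ (q_1, aaaaaaabaaa, XVX$) ⊢ (q_2, aaaaaabaaa, VX$) ⊢ (q_1, aaaaaabaaa, XVX$) ⊢ (q_2, aaaaabaaa, VX$) ⊢ (q_1, aaaaabaaa, XVX$) ⊢ (q_2, aaaabaaa, VX$) ⊢ (q_1, aaaabaaa, XVX$) ⊢ (q_2, aaabaaa, VX$) ⊢ (q_1, aaabaaa, XVX$) ⊢ (q_2, aabaaa, VX$) ⊢ (q_1, aabaaa, XVX$) ⊢ (q_2, abaaa, VX$) ⊢ (q_1, abaaa, XVX$) ⊢ (q_2, baaa, VX$) ⊢ (q_1, baaa, XVX$)
No transition for (q_1, b, top X); M blocks with input baaa remaining.

stuck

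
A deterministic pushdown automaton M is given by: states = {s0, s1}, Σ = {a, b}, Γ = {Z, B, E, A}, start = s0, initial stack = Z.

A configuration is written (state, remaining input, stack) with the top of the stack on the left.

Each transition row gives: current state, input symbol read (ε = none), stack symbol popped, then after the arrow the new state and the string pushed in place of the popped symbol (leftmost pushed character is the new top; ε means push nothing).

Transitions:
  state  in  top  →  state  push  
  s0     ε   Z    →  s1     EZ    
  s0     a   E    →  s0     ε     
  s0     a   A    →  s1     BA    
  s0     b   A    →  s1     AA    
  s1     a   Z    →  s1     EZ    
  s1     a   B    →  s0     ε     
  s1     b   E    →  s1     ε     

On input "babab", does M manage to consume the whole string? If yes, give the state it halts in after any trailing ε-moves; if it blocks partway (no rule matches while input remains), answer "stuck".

(s0, babab, Z) ⊢ (s1, babab, EZ) ⊢ (s1, abab, Z) ⊢ (s1, bab, EZ) ⊢ (s1, ab, Z) ⊢ (s1, b, EZ) ⊢ (s1, ε, Z)
All input consumed; M is in state s1.

s1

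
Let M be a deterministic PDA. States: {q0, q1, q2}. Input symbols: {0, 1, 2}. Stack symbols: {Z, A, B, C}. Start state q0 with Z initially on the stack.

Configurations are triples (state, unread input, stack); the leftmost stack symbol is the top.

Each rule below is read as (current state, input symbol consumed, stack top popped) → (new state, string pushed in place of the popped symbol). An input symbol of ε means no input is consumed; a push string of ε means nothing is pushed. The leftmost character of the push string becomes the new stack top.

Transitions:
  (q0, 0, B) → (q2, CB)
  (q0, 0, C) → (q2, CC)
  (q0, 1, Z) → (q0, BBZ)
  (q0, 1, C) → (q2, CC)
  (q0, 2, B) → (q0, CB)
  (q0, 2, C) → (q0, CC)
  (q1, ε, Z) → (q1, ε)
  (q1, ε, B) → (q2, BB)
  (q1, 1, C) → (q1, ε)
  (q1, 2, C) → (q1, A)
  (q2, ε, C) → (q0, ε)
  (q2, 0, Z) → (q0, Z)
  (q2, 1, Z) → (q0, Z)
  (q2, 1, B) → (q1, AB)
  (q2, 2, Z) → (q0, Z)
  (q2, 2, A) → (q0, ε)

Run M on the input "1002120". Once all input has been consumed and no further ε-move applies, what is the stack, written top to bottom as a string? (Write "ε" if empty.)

(q0, 1002120, Z)
  read 1, top Z: go to q0, push BBZ → (q0, 002120, BBZ)
  read 0, top B: go to q2, push CB → (q2, 02120, CBBZ)
  ε-move, top C: go to q0, push ε → (q0, 02120, BBZ)
  read 0, top B: go to q2, push CB → (q2, 2120, CBBZ)
  ε-move, top C: go to q0, push ε → (q0, 2120, BBZ)
  read 2, top B: go to q0, push CB → (q0, 120, CBBZ)
  read 1, top C: go to q2, push CC → (q2, 20, CCBBZ)
  ε-move, top C: go to q0, push ε → (q0, 20, CBBZ)
  read 2, top C: go to q0, push CC → (q0, 0, CCBBZ)
  read 0, top C: go to q2, push CC → (q2, ε, CCCBBZ)
  ε-move, top C: go to q0, push ε → (q0, ε, CCBBZ)
All input consumed in state q0 with stack CCBBZ.

CCBBZ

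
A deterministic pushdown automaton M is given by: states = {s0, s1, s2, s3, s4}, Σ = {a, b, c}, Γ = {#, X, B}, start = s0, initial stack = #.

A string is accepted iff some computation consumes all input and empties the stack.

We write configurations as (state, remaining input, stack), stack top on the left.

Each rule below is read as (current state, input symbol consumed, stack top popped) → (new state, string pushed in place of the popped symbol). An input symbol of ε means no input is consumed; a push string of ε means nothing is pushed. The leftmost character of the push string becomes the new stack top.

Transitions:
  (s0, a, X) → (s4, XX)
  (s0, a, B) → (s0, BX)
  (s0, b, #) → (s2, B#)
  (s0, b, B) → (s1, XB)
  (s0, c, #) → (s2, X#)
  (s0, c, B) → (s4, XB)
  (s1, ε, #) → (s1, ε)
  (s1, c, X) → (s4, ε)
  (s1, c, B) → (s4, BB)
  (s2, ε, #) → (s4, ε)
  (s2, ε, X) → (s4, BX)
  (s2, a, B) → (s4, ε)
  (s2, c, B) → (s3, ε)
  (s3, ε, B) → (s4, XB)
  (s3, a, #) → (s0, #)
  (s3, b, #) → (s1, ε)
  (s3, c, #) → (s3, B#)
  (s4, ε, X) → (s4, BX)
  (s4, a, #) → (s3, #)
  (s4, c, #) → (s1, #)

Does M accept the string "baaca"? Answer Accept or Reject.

(s0, baaca, #) ⊢ (s2, aaca, B#) ⊢ (s4, aca, #) ⊢ (s3, ca, #) ⊢ (s3, a, B#) ⊢ (s4, a, XB#) ⊢ (s4, a, BXB#)
No transition applies at (s4, a, BXB#); input not fully consumed.

Reject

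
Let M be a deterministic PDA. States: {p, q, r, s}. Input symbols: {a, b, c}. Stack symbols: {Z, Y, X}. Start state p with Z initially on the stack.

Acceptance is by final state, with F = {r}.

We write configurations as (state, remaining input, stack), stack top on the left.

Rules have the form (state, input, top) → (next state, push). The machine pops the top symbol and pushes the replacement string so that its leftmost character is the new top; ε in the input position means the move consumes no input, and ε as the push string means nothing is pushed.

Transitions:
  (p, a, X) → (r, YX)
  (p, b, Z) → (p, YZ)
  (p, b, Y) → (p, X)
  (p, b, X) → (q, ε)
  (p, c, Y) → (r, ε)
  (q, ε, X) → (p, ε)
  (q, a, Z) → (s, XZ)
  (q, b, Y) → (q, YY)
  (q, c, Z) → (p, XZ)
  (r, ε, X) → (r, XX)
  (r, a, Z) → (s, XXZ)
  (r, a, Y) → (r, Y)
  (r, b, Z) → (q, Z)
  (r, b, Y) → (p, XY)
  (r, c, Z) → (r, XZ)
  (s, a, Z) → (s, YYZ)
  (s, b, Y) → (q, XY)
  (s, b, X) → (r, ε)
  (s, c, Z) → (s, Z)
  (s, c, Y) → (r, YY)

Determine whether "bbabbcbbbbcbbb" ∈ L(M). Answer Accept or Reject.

Reject

(p, bbabbcbbbbcbbb, Z)
  read b, top Z: go to p, push YZ → (p, babbcbbbbcbbb, YZ)
  read b, top Y: go to p, push X → (p, abbcbbbbcbbb, XZ)
  read a, top X: go to r, push YX → (r, bbcbbbbcbbb, YXZ)
  read b, top Y: go to p, push XY → (p, bcbbbbcbbb, XYXZ)
  read b, top X: go to q, push ε → (q, cbbbbcbbb, YXZ)
No transition applies at (q, cbbbbcbbb, YXZ); input not fully consumed.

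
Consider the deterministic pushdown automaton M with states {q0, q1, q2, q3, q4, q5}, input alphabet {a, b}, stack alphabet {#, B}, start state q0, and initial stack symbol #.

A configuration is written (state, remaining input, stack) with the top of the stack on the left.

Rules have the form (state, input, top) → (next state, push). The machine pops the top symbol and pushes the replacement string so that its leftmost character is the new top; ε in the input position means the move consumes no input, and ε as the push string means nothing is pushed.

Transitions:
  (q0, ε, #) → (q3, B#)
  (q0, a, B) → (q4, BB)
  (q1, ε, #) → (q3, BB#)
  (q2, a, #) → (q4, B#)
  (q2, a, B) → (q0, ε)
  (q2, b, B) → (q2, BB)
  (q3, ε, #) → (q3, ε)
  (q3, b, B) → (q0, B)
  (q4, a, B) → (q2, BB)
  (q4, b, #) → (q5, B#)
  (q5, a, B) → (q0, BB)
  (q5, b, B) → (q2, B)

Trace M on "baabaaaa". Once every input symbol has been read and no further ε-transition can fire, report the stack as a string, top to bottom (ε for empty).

BBBB#

(q0, baabaaaa, #)
  ε-move, top #: go to q3, push B# → (q3, baabaaaa, B#)
  read b, top B: go to q0, push B → (q0, aabaaaa, B#)
  read a, top B: go to q4, push BB → (q4, abaaaa, BB#)
  read a, top B: go to q2, push BB → (q2, baaaa, BBB#)
  read b, top B: go to q2, push BB → (q2, aaaa, BBBB#)
  read a, top B: go to q0, push ε → (q0, aaa, BBB#)
  read a, top B: go to q4, push BB → (q4, aa, BBBB#)
  read a, top B: go to q2, push BB → (q2, a, BBBBB#)
  read a, top B: go to q0, push ε → (q0, ε, BBBB#)
All input consumed in state q0 with stack BBBB#.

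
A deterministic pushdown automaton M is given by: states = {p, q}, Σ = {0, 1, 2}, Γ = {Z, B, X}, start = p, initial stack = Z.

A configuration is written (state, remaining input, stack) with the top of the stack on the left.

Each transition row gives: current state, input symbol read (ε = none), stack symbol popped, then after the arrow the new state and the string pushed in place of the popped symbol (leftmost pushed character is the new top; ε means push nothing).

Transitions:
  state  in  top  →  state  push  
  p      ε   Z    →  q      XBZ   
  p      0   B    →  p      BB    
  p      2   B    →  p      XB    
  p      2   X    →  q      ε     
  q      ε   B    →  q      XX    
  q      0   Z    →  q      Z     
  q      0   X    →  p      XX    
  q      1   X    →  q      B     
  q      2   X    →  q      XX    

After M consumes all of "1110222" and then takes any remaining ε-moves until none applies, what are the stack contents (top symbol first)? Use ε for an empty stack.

XXXXXXBZ

(p, 1110222, Z)
  ε-move, top Z: go to q, push XBZ → (q, 1110222, XBZ)
  read 1, top X: go to q, push B → (q, 110222, BBZ)
  ε-move, top B: go to q, push XX → (q, 110222, XXBZ)
  read 1, top X: go to q, push B → (q, 10222, BXBZ)
  ε-move, top B: go to q, push XX → (q, 10222, XXXBZ)
  read 1, top X: go to q, push B → (q, 0222, BXXBZ)
  ε-move, top B: go to q, push XX → (q, 0222, XXXXBZ)
  read 0, top X: go to p, push XX → (p, 222, XXXXXBZ)
  read 2, top X: go to q, push ε → (q, 22, XXXXBZ)
  read 2, top X: go to q, push XX → (q, 2, XXXXXBZ)
  read 2, top X: go to q, push XX → (q, ε, XXXXXXBZ)
All input consumed in state q with stack XXXXXXBZ.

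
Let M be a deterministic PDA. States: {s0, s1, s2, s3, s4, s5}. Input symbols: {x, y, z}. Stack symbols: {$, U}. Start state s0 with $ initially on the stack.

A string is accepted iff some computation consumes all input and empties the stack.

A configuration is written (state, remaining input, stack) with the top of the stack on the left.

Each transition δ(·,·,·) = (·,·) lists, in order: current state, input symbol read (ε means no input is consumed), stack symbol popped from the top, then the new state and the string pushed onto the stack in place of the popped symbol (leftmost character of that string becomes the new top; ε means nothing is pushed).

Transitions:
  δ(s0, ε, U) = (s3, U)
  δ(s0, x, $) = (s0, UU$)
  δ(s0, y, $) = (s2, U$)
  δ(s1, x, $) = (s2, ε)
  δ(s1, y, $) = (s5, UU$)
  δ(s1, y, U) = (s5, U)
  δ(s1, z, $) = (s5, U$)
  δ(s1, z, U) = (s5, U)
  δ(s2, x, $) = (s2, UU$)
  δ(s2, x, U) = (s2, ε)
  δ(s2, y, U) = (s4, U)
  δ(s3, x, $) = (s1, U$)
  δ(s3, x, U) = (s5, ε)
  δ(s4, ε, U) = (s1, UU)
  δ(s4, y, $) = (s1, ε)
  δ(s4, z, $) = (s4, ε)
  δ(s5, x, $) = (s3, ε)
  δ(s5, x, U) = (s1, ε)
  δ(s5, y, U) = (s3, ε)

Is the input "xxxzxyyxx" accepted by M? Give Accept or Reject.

(s0, xxxzxyyxx, $) ⊢ (s0, xxzxyyxx, UU$) ⊢ (s3, xxzxyyxx, UU$) ⊢ (s5, xzxyyxx, U$) ⊢ (s1, zxyyxx, $) ⊢ (s5, xyyxx, U$) ⊢ (s1, yyxx, $) ⊢ (s5, yxx, UU$) ⊢ (s3, xx, U$) ⊢ (s5, x, $) ⊢ (s3, ε, ε)
All input consumed and the stack is empty.

Accept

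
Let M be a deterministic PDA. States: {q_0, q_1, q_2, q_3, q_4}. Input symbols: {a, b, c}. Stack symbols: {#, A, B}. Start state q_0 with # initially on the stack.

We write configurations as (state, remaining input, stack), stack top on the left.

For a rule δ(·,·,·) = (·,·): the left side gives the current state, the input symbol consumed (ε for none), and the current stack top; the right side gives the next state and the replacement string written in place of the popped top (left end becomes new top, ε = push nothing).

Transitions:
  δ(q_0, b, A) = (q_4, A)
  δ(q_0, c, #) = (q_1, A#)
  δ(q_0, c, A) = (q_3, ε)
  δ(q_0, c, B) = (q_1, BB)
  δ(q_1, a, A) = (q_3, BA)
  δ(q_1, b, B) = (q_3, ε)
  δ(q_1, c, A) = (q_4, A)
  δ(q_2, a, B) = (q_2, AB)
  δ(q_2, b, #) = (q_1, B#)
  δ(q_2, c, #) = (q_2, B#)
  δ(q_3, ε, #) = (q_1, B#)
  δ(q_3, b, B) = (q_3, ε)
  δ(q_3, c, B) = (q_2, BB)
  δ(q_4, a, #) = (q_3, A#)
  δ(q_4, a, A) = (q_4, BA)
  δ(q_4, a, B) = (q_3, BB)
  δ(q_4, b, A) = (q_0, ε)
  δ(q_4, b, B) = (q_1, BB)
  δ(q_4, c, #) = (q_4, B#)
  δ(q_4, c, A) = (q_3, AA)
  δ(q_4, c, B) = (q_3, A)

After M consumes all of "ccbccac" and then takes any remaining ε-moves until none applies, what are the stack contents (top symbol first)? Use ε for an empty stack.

(q_0, ccbccac, #) ⊢ (q_1, cbccac, A#) ⊢ (q_4, bccac, A#) ⊢ (q_0, ccac, #) ⊢ (q_1, cac, A#) ⊢ (q_4, ac, A#) ⊢ (q_4, c, BA#) ⊢ (q_3, ε, AA#)
All input consumed in state q_3 with stack AA#.

AA#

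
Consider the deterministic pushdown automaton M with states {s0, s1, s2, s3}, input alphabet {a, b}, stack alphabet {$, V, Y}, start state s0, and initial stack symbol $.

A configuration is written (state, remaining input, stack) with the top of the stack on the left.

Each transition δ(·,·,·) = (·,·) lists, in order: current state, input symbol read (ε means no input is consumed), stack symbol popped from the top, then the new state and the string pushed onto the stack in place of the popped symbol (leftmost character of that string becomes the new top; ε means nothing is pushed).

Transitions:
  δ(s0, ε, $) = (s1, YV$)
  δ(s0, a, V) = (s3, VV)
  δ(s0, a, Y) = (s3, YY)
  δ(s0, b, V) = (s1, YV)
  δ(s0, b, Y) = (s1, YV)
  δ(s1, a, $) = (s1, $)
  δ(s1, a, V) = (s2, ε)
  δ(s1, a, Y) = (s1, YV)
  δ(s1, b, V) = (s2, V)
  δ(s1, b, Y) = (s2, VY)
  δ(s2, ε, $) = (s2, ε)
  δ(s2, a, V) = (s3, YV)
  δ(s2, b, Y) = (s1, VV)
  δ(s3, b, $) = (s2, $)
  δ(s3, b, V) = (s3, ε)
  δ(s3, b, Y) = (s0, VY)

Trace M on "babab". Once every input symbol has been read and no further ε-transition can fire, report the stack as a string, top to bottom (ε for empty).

(s0, babab, $)
  ε-move, top $: go to s1, push YV$ → (s1, babab, YV$)
  read b, top Y: go to s2, push VY → (s2, abab, VYV$)
  read a, top V: go to s3, push YV → (s3, bab, YVYV$)
  read b, top Y: go to s0, push VY → (s0, ab, VYVYV$)
  read a, top V: go to s3, push VV → (s3, b, VVYVYV$)
  read b, top V: go to s3, push ε → (s3, ε, VYVYV$)
All input consumed in state s3 with stack VYVYV$.

VYVYV$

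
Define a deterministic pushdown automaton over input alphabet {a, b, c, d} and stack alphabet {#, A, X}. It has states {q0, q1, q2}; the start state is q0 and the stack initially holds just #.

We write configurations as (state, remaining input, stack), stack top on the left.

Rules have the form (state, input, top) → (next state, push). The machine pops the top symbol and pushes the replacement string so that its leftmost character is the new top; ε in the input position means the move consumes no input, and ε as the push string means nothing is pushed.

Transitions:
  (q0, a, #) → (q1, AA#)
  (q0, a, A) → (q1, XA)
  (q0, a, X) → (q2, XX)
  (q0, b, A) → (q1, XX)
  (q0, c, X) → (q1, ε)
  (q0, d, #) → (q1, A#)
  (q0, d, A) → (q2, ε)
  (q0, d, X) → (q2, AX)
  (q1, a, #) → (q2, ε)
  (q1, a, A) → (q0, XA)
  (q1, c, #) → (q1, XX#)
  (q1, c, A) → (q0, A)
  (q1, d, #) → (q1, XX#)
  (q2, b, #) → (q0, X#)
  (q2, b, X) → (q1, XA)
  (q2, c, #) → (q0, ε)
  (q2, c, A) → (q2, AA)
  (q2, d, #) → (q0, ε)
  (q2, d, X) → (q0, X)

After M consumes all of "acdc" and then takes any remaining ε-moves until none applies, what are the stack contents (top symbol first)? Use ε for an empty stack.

AA#

(q0, acdc, #)
  read a, top #: go to q1, push AA# → (q1, cdc, AA#)
  read c, top A: go to q0, push A → (q0, dc, AA#)
  read d, top A: go to q2, push ε → (q2, c, A#)
  read c, top A: go to q2, push AA → (q2, ε, AA#)
All input consumed in state q2 with stack AA#.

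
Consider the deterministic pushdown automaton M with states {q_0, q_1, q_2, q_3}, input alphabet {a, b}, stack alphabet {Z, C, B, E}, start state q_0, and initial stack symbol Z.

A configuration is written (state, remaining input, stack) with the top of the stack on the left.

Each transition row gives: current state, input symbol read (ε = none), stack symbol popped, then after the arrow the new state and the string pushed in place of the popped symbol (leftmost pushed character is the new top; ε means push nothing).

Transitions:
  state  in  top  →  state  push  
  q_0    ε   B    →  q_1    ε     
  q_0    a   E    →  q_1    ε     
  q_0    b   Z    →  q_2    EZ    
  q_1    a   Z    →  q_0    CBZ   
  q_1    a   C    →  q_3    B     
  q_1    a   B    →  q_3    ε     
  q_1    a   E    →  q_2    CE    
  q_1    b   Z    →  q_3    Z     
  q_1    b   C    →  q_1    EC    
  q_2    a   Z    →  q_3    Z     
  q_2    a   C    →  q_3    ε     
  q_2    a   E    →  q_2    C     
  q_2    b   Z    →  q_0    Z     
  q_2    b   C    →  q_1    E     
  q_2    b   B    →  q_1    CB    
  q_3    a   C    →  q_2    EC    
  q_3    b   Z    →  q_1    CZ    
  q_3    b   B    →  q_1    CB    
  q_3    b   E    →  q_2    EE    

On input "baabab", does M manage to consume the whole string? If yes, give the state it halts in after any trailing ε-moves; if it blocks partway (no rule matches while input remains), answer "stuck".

q_1

(q_0, baabab, Z)
  read b, top Z: go to q_2, push EZ → (q_2, aabab, EZ)
  read a, top E: go to q_2, push C → (q_2, abab, CZ)
  read a, top C: go to q_3, push ε → (q_3, bab, Z)
  read b, top Z: go to q_1, push CZ → (q_1, ab, CZ)
  read a, top C: go to q_3, push B → (q_3, b, BZ)
  read b, top B: go to q_1, push CB → (q_1, ε, CBZ)
All input consumed; M is in state q_1.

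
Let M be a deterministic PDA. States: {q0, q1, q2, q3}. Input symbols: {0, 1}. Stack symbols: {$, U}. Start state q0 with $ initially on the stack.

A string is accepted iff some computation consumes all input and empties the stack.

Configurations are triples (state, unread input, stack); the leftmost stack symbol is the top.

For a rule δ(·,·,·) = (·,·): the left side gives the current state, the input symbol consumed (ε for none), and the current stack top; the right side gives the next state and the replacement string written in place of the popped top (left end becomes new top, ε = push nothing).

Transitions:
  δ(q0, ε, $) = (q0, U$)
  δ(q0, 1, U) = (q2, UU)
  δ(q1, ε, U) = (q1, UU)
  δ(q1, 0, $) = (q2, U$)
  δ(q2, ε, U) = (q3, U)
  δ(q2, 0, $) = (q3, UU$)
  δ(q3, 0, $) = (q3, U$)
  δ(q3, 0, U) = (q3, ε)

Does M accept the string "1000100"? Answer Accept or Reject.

Reject

(q0, 1000100, $)
  ε-move, top $: go to q0, push U$ → (q0, 1000100, U$)
  read 1, top U: go to q2, push UU → (q2, 000100, UU$)
  ε-move, top U: go to q3, push U → (q3, 000100, UU$)
  read 0, top U: go to q3, push ε → (q3, 00100, U$)
  read 0, top U: go to q3, push ε → (q3, 0100, $)
  read 0, top $: go to q3, push U$ → (q3, 100, U$)
No transition applies at (q3, 100, U$); input not fully consumed.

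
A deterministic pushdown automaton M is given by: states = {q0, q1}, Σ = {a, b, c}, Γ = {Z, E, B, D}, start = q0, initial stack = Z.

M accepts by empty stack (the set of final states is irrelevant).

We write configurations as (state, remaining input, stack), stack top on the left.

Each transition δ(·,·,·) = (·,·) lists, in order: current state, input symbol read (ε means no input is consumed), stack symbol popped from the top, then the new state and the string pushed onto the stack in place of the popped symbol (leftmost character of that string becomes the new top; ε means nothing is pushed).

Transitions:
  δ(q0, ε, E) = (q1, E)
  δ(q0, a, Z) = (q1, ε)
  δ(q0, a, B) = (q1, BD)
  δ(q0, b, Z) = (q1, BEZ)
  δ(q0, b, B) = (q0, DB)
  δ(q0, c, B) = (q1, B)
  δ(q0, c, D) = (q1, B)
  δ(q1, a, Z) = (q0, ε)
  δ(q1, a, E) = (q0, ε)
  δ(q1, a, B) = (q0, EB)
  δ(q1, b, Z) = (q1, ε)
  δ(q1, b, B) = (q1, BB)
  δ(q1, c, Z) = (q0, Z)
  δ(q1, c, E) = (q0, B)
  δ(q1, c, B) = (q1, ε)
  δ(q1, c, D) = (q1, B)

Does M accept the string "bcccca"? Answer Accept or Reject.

(q0, bcccca, Z)
  read b, top Z: go to q1, push BEZ → (q1, cccca, BEZ)
  read c, top B: go to q1, push ε → (q1, ccca, EZ)
  read c, top E: go to q0, push B → (q0, cca, BZ)
  read c, top B: go to q1, push B → (q1, ca, BZ)
  read c, top B: go to q1, push ε → (q1, a, Z)
  read a, top Z: go to q0, push ε → (q0, ε, ε)
All input consumed and the stack is empty.

Accept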